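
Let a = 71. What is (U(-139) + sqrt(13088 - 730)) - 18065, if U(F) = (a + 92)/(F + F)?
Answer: -5022233/278 + sqrt(12358) ≈ -17954.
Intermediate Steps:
U(F) = 163/(2*F) (U(F) = (71 + 92)/(F + F) = 163/((2*F)) = 163*(1/(2*F)) = 163/(2*F))
(U(-139) + sqrt(13088 - 730)) - 18065 = ((163/2)/(-139) + sqrt(13088 - 730)) - 18065 = ((163/2)*(-1/139) + sqrt(12358)) - 18065 = (-163/278 + sqrt(12358)) - 18065 = -5022233/278 + sqrt(12358)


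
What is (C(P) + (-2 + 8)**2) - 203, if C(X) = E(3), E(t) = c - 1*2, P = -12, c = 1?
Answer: -168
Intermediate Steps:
E(t) = -1 (E(t) = 1 - 1*2 = 1 - 2 = -1)
C(X) = -1
(C(P) + (-2 + 8)**2) - 203 = (-1 + (-2 + 8)**2) - 203 = (-1 + 6**2) - 203 = (-1 + 36) - 203 = 35 - 203 = -168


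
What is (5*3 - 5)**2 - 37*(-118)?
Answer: 4466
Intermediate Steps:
(5*3 - 5)**2 - 37*(-118) = (15 - 5)**2 + 4366 = 10**2 + 4366 = 100 + 4366 = 4466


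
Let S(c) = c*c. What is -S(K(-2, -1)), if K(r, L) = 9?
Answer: -81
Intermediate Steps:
S(c) = c²
-S(K(-2, -1)) = -1*9² = -1*81 = -81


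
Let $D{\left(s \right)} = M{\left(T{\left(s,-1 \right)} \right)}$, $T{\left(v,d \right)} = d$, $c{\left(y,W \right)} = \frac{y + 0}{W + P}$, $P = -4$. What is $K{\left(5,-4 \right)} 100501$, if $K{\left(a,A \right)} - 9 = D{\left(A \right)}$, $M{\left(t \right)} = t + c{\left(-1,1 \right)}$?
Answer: $\frac{2512525}{3} \approx 8.3751 \cdot 10^{5}$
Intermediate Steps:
$c{\left(y,W \right)} = \frac{y}{-4 + W}$ ($c{\left(y,W \right)} = \frac{y + 0}{W - 4} = \frac{y}{-4 + W}$)
$M{\left(t \right)} = \frac{1}{3} + t$ ($M{\left(t \right)} = t - \frac{1}{-4 + 1} = t - \frac{1}{-3} = t - - \frac{1}{3} = t + \frac{1}{3} = \frac{1}{3} + t$)
$D{\left(s \right)} = - \frac{2}{3}$ ($D{\left(s \right)} = \frac{1}{3} - 1 = - \frac{2}{3}$)
$K{\left(a,A \right)} = \frac{25}{3}$ ($K{\left(a,A \right)} = 9 - \frac{2}{3} = \frac{25}{3}$)
$K{\left(5,-4 \right)} 100501 = \frac{25}{3} \cdot 100501 = \frac{2512525}{3}$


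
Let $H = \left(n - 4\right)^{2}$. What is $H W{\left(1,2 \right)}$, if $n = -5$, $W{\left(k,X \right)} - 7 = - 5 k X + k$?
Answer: $-162$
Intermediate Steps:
$W{\left(k,X \right)} = 7 + k - 5 X k$ ($W{\left(k,X \right)} = 7 + \left(- 5 k X + k\right) = 7 - \left(- k + 5 X k\right) = 7 + k - 5 X k$)
$H = 81$ ($H = \left(-5 - 4\right)^{2} = \left(-9\right)^{2} = 81$)
$H W{\left(1,2 \right)} = 81 \left(7 + 1 - 10 \cdot 1\right) = 81 \left(7 + 1 - 10\right) = 81 \left(-2\right) = -162$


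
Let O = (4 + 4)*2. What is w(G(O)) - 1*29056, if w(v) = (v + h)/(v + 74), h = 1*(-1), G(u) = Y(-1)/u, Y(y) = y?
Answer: -34373265/1183 ≈ -29056.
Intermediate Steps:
O = 16 (O = 8*2 = 16)
G(u) = -1/u
h = -1
w(v) = (-1 + v)/(74 + v) (w(v) = (v - 1)/(v + 74) = (-1 + v)/(74 + v))
w(G(O)) - 1*29056 = (-1 - 1/16)/(74 - 1/16) - 1*29056 = (-1 - 1*1/16)/(74 - 1*1/16) - 29056 = (-1 - 1/16)/(74 - 1/16) - 29056 = -17/16/(1183/16) - 29056 = (16/1183)*(-17/16) - 29056 = -17/1183 - 29056 = -34373265/1183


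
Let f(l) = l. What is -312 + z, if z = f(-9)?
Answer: -321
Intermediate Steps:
z = -9
-312 + z = -312 - 9 = -321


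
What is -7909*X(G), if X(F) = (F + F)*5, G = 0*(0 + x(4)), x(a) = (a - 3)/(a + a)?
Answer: 0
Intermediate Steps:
x(a) = (-3 + a)/(2*a) (x(a) = (-3 + a)/((2*a)) = (-3 + a)*(1/(2*a)) = (-3 + a)/(2*a))
G = 0 (G = 0*(0 + (½)*(-3 + 4)/4) = 0*(0 + (½)*(¼)*1) = 0*(0 + ⅛) = 0*(⅛) = 0)
X(F) = 10*F (X(F) = (2*F)*5 = 10*F)
-7909*X(G) = -79090*0 = -7909*0 = 0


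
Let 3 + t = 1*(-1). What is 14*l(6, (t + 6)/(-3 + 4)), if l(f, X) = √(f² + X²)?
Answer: 28*√10 ≈ 88.544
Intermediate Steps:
t = -4 (t = -3 + 1*(-1) = -3 - 1 = -4)
l(f, X) = √(X² + f²)
14*l(6, (t + 6)/(-3 + 4)) = 14*√(((-4 + 6)/(-3 + 4))² + 6²) = 14*√((2/1)² + 36) = 14*√((2*1)² + 36) = 14*√(2² + 36) = 14*√(4 + 36) = 14*√40 = 14*(2*√10) = 28*√10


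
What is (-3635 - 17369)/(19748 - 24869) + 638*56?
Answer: 182984092/5121 ≈ 35732.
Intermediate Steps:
(-3635 - 17369)/(19748 - 24869) + 638*56 = -21004/(-5121) + 35728 = -21004*(-1/5121) + 35728 = 21004/5121 + 35728 = 182984092/5121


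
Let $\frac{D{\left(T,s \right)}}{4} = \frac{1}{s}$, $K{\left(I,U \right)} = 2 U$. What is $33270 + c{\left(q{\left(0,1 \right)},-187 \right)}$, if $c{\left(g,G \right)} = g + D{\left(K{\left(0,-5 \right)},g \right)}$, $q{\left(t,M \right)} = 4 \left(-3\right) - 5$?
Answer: $\frac{565297}{17} \approx 33253.0$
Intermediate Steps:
$q{\left(t,M \right)} = -17$ ($q{\left(t,M \right)} = -12 - 5 = -17$)
$D{\left(T,s \right)} = \frac{4}{s}$
$c{\left(g,G \right)} = g + \frac{4}{g}$
$33270 + c{\left(q{\left(0,1 \right)},-187 \right)} = 33270 - \left(17 - \frac{4}{-17}\right) = 33270 + \left(-17 + 4 \left(- \frac{1}{17}\right)\right) = 33270 - \frac{293}{17} = \frac{565297}{17}$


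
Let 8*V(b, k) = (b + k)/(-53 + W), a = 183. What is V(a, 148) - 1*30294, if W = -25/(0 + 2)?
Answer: -15874387/524 ≈ -30295.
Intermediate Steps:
W = -25/2 ≈ -12.500
V(b, k) = -b/524 - k/524 (V(b, k) = ((b + k)/(-53 - 25/2))/8 = ((b + k)/(-131/2))/8 = ((b + k)*(-2/131))/8 = (-2*b/131 - 2*k/131)/8 = -b/524 - k/524)
V(a, 148) - 1*30294 = (-1/524*183 - 1/524*148) - 1*30294 = (-183/524 - 37/131) - 30294 = -331/524 - 30294 = -15874387/524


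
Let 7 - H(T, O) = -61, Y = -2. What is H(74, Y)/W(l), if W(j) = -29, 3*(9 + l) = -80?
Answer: -68/29 ≈ -2.3448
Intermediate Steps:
l = -107/3 (l = -9 + (⅓)*(-80) = -9 - 80/3 = -107/3 ≈ -35.667)
H(T, O) = 68 (H(T, O) = 7 - 1*(-61) = 7 + 61 = 68)
H(74, Y)/W(l) = 68/(-29) = 68*(-1/29) = -68/29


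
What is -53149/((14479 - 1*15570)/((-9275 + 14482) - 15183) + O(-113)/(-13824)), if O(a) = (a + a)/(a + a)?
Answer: -916210524672/1884001 ≈ -4.8631e+5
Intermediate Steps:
O(a) = 1 (O(a) = (2*a)/((2*a)) = (2*a)*(1/(2*a)) = 1)
-53149/((14479 - 1*15570)/((-9275 + 14482) - 15183) + O(-113)/(-13824)) = -53149/((14479 - 1*15570)/((-9275 + 14482) - 15183) + 1/(-13824)) = -53149/((14479 - 15570)/(5207 - 15183) + 1*(-1/13824)) = -53149/(-1091/(-9976) - 1/13824) = -53149/(-1091*(-1/9976) - 1/13824) = -53149/(1091/9976 - 1/13824) = -53149/1884001/17238528 = -53149*17238528/1884001 = -916210524672/1884001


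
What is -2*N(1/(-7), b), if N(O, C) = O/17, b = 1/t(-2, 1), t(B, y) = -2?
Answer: 2/119 ≈ 0.016807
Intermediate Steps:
b = -½ (b = 1/(-2) = -½ ≈ -0.50000)
N(O, C) = O/17 (N(O, C) = O*(1/17) = O/17)
-2*N(1/(-7), b) = -2/(17*(-7)) = -2*(-1)/(17*7) = -2*(-1/119) = 2/119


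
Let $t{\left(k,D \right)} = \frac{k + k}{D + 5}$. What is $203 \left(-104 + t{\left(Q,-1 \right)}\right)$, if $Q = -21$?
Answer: $- \frac{46487}{2} \approx -23244.0$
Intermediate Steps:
$t{\left(k,D \right)} = \frac{2 k}{5 + D}$
$203 \left(-104 + t{\left(Q,-1 \right)}\right) = 203 \left(-104 + 2 \left(-21\right) \frac{1}{5 - 1}\right) = 203 \left(-104 + 2 \left(-21\right) \frac{1}{4}\right) = 203 \left(-104 - \frac{21}{2}\right) = 203 \left(- \frac{229}{2}\right) = - \frac{46487}{2}$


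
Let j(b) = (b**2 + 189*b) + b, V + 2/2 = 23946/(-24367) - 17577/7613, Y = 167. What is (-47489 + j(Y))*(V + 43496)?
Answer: 97864495617024440/185505971 ≈ 5.2755e+8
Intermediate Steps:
V = -796105628/185505971 (V = -1 + (23946/(-24367) - 17577/7613) = -1 + (23946*(-1/24367) - 17577*1/7613) = -1 + (-23946/24367 - 17577/7613) = -1 - 610599657/185505971 = -796105628/185505971 ≈ -4.2915)
j(b) = b**2 + 190*b
(-47489 + j(Y))*(V + 43496) = (-47489 + 167*(190 + 167))*(-796105628/185505971 + 43496) = (-47489 + 167*357)*(8067971608988/185505971) = (-47489 + 59619)*(8067971608988/185505971) = 12130*(8067971608988/185505971) = 97864495617024440/185505971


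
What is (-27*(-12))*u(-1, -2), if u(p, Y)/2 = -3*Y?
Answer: 3888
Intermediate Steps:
u(p, Y) = -6*Y (u(p, Y) = 2*(-3*Y) = -6*Y)
(-27*(-12))*u(-1, -2) = (-27*(-12))*(-6*(-2)) = 324*12 = 3888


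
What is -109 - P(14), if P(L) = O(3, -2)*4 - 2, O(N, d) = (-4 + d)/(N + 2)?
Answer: -511/5 ≈ -102.20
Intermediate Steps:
O(N, d) = (-4 + d)/(2 + N)
P(L) = -34/5 (P(L) = ((-4 - 2)/(2 + 3))*4 - 2 = (-6/5)*4 - 2 = ((1/5)*(-6))*4 - 2 = -6/5*4 - 2 = -24/5 - 2 = -34/5)
-109 - P(14) = -109 - 1*(-34/5) = -109 + 34/5 = -511/5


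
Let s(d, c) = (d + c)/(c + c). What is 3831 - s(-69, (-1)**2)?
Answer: 3865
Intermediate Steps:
s(d, c) = (c + d)/(2*c) (s(d, c) = (c + d)/((2*c)) = (c + d)*(1/(2*c)) = (c + d)/(2*c))
3831 - s(-69, (-1)**2) = 3831 - ((-1)**2 - 69)/(2*((-1)**2)) = 3831 - (1 - 69)/(2*1) = 3831 - (-68)/2 = 3831 - 1*(-34) = 3831 + 34 = 3865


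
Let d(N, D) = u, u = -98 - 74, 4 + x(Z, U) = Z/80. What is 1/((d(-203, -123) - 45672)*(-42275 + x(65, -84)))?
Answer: 4/7752804911 ≈ 5.1594e-10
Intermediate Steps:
x(Z, U) = -4 + Z/80
u = -172
d(N, D) = -172
1/((d(-203, -123) - 45672)*(-42275 + x(65, -84))) = 1/((-172 - 45672)*(-42275 + (-4 + (1/80)*65))) = 1/(-45844*(-42275 + (-4 + 13/16))) = 1/(-45844*(-42275 - 51/16)) = 1/(-45844*(-676451/16)) = 1/(7752804911/4) = 4/7752804911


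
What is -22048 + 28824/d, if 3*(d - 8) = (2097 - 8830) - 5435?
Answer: -11159891/506 ≈ -22055.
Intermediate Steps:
d = -4048 (d = 8 + ((2097 - 8830) - 5435)/3 = 8 + (-6733 - 5435)/3 = 8 + (⅓)*(-12168) = 8 - 4056 = -4048)
-22048 + 28824/d = -22048 + 28824/(-4048) = -22048 + 28824*(-1/4048) = -22048 - 3603/506 = -11159891/506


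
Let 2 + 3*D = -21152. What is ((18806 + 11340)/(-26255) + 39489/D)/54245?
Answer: -3748059569/30127579156150 ≈ -0.00012441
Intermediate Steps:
D = -21154/3 (D = -2/3 + (1/3)*(-21152) = -2/3 - 21152/3 = -21154/3 ≈ -7051.3)
((18806 + 11340)/(-26255) + 39489/D)/54245 = ((18806 + 11340)/(-26255) + 39489/(-21154/3))/54245 = (30146*(-1/26255) + 39489*(-3/21154))*(1/54245) = (-30146/26255 - 118467/21154)*(1/54245) = -3748059569/555398270*1/54245 = -3748059569/30127579156150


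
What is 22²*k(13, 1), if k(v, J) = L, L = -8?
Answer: -3872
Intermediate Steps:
k(v, J) = -8
22²*k(13, 1) = 22²*(-8) = 484*(-8) = -3872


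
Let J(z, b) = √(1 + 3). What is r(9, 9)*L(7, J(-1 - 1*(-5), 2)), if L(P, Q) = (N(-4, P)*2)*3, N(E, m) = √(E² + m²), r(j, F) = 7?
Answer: 42*√65 ≈ 338.61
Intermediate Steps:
J(z, b) = 2 (J(z, b) = √4 = 2)
L(P, Q) = 6*√(16 + P²) (L(P, Q) = (√((-4)² + P²)*2)*3 = (√(16 + P²)*2)*3 = (2*√(16 + P²))*3 = 6*√(16 + P²))
r(9, 9)*L(7, J(-1 - 1*(-5), 2)) = 7*(6*√(16 + 7²)) = 7*(6*√(16 + 49)) = 7*(6*√65) = 42*√65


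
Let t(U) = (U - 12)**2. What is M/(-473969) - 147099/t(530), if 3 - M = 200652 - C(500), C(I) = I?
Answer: -16015585655/127177257956 ≈ -0.12593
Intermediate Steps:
t(U) = (-12 + U)**2
M = -200149 (M = 3 - (200652 - 1*500) = 3 - (200652 - 500) = 3 - 1*200152 = 3 - 200152 = -200149)
M/(-473969) - 147099/t(530) = -200149/(-473969) - 147099/(-12 + 530)**2 = -200149*(-1/473969) - 147099/(518**2) = 200149/473969 - 147099/268324 = -16015585655/127177257956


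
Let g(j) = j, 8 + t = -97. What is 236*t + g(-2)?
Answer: -24782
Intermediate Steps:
t = -105 (t = -8 - 97 = -105)
236*t + g(-2) = 236*(-105) - 2 = -24780 - 2 = -24782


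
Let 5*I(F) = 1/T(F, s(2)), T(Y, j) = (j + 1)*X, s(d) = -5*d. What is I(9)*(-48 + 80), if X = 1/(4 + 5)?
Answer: -32/5 ≈ -6.4000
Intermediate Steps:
X = ⅑ (X = 1/9 = ⅑ ≈ 0.11111)
T(Y, j) = ⅑ + j/9 (T(Y, j) = (j + 1)*(⅑) = (1 + j)*(⅑) = ⅑ + j/9)
I(F) = -⅕ (I(F) = 1/(5*(⅑ + (-5*2)/9)) = 1/(5*(⅑ + (⅑)*(-10))) = 1/(5*(⅑ - 10/9)) = (⅕)/(-1) = (⅕)*(-1) = -⅕)
I(9)*(-48 + 80) = -(-48 + 80)/5 = -⅕*32 = -32/5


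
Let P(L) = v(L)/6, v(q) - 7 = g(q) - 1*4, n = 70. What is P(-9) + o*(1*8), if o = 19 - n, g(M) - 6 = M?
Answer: -408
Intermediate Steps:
g(M) = 6 + M
o = -51 (o = 19 - 1*70 = 19 - 70 = -51)
v(q) = 9 + q (v(q) = 7 + ((6 + q) - 1*4) = 7 + ((6 + q) - 4) = 7 + (2 + q) = 9 + q)
P(L) = 3/2 + L/6 (P(L) = (9 + L)/6 = (9 + L)*(⅙) = 3/2 + L/6)
P(-9) + o*(1*8) = (3/2 + (⅙)*(-9)) - 51*8 = (3/2 - 3/2) - 51*8 = 0 - 408 = -408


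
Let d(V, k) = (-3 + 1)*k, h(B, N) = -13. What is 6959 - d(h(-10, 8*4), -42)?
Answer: 6875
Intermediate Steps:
d(V, k) = -2*k
6959 - d(h(-10, 8*4), -42) = 6959 - (-2)*(-42) = 6959 - 1*84 = 6959 - 84 = 6875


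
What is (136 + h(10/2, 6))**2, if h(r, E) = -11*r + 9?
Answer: 8100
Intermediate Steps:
h(r, E) = 9 - 11*r
(136 + h(10/2, 6))**2 = (136 + (9 - 110/2))**2 = (136 + (9 - 11*5))**2 = (136 + (9 - 55))**2 = (136 - 46)**2 = 90**2 = 8100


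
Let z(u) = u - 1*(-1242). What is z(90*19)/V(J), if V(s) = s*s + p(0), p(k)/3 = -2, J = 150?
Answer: 492/3749 ≈ 0.13123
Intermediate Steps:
z(u) = 1242 + u (z(u) = u + 1242 = 1242 + u)
p(k) = -6 (p(k) = 3*(-2) = -6)
V(s) = -6 + s**2 (V(s) = s*s - 6 = s**2 - 6 = -6 + s**2)
z(90*19)/V(J) = (1242 + 90*19)/(-6 + 150**2) = (1242 + 1710)/(-6 + 22500) = 2952/22494 = 2952*(1/22494) = 492/3749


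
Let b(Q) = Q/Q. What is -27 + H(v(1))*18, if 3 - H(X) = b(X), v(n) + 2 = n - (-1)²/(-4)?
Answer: 9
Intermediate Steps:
b(Q) = 1
v(n) = -7/4 + n (v(n) = -2 + (n - (-1)²/(-4)) = -2 + (n - (-1)/4) = -2 + (n - 1*(-¼)) = -2 + (n + ¼) = -2 + (¼ + n) = -7/4 + n)
H(X) = 2 (H(X) = 3 - 1*1 = 3 - 1 = 2)
-27 + H(v(1))*18 = -27 + 2*18 = -27 + 36 = 9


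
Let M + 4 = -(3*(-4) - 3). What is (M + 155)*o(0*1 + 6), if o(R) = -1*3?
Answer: -498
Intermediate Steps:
M = 11 (M = -4 - (3*(-4) - 3) = -4 - (-12 - 3) = -4 - 1*(-15) = -4 + 15 = 11)
o(R) = -3
(M + 155)*o(0*1 + 6) = (11 + 155)*(-3) = 166*(-3) = -498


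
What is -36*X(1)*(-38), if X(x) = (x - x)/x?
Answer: 0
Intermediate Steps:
X(x) = 0 (X(x) = 0/x = 0)
-36*X(1)*(-38) = -36*0*(-38) = 0*(-38) = 0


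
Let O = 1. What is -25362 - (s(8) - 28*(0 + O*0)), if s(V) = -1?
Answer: -25361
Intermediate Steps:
-25362 - (s(8) - 28*(0 + O*0)) = -25362 - (-1 - 28*(0 + 1*0)) = -25362 - (-1 - 28*(0 + 0)) = -25362 - (-1 - 28*0) = -25362 - (-1 + 0) = -25362 - 1*(-1) = -25362 + 1 = -25361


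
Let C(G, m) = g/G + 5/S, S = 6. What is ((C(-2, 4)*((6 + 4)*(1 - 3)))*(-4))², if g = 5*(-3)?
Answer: 4000000/9 ≈ 4.4444e+5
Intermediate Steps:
g = -15
C(G, m) = ⅚ - 15/G (C(G, m) = -15/G + 5/6 = -15/G + 5*(⅙) = -15/G + ⅚ = ⅚ - 15/G)
((C(-2, 4)*((6 + 4)*(1 - 3)))*(-4))² = (((⅚ - 15/(-2))*((6 + 4)*(1 - 3)))*(-4))² = (((⅚ - 15*(-½))*(10*(-2)))*(-4))² = (((⅚ + 15/2)*(-20))*(-4))² = (((25/3)*(-20))*(-4))² = (-500/3*(-4))² = (2000/3)² = 4000000/9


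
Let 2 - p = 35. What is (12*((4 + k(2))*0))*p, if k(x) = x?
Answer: 0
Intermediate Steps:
p = -33 (p = 2 - 1*35 = 2 - 35 = -33)
(12*((4 + k(2))*0))*p = (12*((4 + 2)*0))*(-33) = (12*(6*0))*(-33) = (12*0)*(-33) = 0*(-33) = 0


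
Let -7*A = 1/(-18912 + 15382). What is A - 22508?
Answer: -556172679/24710 ≈ -22508.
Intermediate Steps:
A = 1/24710 (A = -1/(7*(-18912 + 15382)) = -⅐/(-3530) = -⅐*(-1/3530) = 1/24710 ≈ 4.0469e-5)
A - 22508 = 1/24710 - 22508 = -556172679/24710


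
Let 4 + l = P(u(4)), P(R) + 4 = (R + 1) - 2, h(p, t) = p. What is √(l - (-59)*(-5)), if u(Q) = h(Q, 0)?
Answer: 10*I*√3 ≈ 17.32*I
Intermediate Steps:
u(Q) = Q
P(R) = -5 + R (P(R) = -4 + ((R + 1) - 2) = -4 + ((1 + R) - 2) = -4 + (-1 + R) = -5 + R)
l = -5 (l = -4 + (-5 + 4) = -4 - 1 = -5)
√(l - (-59)*(-5)) = √(-5 - (-59)*(-5)) = √(-5 - 1*295) = √(-5 - 295) = √(-300) = 10*I*√3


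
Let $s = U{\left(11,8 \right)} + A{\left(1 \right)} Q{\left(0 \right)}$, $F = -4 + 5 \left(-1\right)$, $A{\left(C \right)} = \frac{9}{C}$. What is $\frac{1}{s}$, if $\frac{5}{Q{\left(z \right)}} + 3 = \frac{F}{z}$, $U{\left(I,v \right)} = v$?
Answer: $\frac{1}{8} \approx 0.125$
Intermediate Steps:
$F = -9$ ($F = -4 - 5 = -9$)
$Q{\left(z \right)} = \frac{5}{-3 - \frac{9}{z}}$
$s = 8$ ($s = 8 + \frac{9}{1} \left(\left(-5\right) 0 \frac{1}{9 + 3 \cdot 0}\right) = 8 + 9 \cdot 1 \left(\left(-5\right) 0 \frac{1}{9 + 0}\right) = 8 + 9 \left(\left(-5\right) 0 \cdot \frac{1}{9}\right) = 8 + 9 \cdot 0 = 8 + 0 = 8$)
$\frac{1}{s} = \frac{1}{8}$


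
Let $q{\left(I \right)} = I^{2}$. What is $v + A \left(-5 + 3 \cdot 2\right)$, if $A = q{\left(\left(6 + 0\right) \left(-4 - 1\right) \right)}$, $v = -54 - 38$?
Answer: $808$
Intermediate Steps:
$v = -92$ ($v = -54 - 38 = -92$)
$A = 900$ ($A = \left(\left(6 + 0\right) \left(-4 - 1\right)\right)^{2} = \left(6 \left(-5\right)\right)^{2} = \left(-30\right)^{2} = 900$)
$v + A \left(-5 + 3 \cdot 2\right) = -92 + 900 \left(-5 + 3 \cdot 2\right) = -92 + 900 \left(-5 + 6\right) = -92 + 900 \cdot 1 = -92 + 900 = 808$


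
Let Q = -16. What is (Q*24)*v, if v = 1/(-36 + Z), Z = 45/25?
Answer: 640/57 ≈ 11.228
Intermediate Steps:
Z = 9/5 (Z = 45*(1/25) = 9/5 ≈ 1.8000)
v = -5/171 (v = 1/(-36 + 9/5) = 1/(-171/5) = -5/171 ≈ -0.029240)
(Q*24)*v = -16*24*(-5/171) = -384*(-5/171) = 640/57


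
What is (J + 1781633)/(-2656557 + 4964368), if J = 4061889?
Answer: 5843522/2307811 ≈ 2.5321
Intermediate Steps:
(J + 1781633)/(-2656557 + 4964368) = (4061889 + 1781633)/(-2656557 + 4964368) = 5843522/2307811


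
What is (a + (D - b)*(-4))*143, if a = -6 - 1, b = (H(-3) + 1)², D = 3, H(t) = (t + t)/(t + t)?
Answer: -429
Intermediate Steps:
H(t) = 1 (H(t) = (2*t)/((2*t)) = (2*t)*(1/(2*t)) = 1)
b = 4 (b = (1 + 1)² = 2² = 4)
a = -7
(a + (D - b)*(-4))*143 = (-7 + (3 - 1*4)*(-4))*143 = (-7 + (3 - 4)*(-4))*143 = (-7 - 1*(-4))*143 = (-7 + 4)*143 = -3*143 = -429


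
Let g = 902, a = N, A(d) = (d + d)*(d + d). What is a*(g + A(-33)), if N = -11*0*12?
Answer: 0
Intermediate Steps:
A(d) = 4*d² (A(d) = (2*d)*(2*d) = 4*d²)
N = 0 (N = 0*12 = 0)
a = 0
a*(g + A(-33)) = 0*(902 + 4*(-33)²) = 0*(902 + 4*1089) = 0*(902 + 4356) = 0*5258 = 0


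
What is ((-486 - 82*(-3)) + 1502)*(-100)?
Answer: -126200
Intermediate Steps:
((-486 - 82*(-3)) + 1502)*(-100) = ((-486 - 1*(-246)) + 1502)*(-100) = ((-486 + 246) + 1502)*(-100) = (-240 + 1502)*(-100) = 1262*(-100) = -126200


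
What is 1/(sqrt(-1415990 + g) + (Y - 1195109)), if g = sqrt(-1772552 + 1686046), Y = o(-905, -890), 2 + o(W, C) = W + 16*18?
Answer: -1/(1195728 - sqrt(-1415990 + I*sqrt(86506))) ≈ -8.3631e-7 - 8.3227e-10*I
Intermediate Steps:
o(W, C) = 286 + W (o(W, C) = -2 + (W + 16*18) = -2 + (W + 288) = -2 + (288 + W) = 286 + W)
Y = -619 (Y = 286 - 905 = -619)
g = I*sqrt(86506) (g = sqrt(-86506) = I*sqrt(86506) ≈ 294.12*I)
1/(sqrt(-1415990 + g) + (Y - 1195109)) = 1/(sqrt(-1415990 + I*sqrt(86506)) + (-619 - 1195109)) = 1/(sqrt(-1415990 + I*sqrt(86506)) - 1195728) = 1/(-1195728 + sqrt(-1415990 + I*sqrt(86506)))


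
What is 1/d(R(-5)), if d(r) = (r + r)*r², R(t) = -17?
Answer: -1/9826 ≈ -0.00010177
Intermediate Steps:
d(r) = 2*r³ (d(r) = (2*r)*r² = 2*r³)
1/d(R(-5)) = 1/(2*(-17)³) = 1/(2*(-4913)) = 1/(-9826) = -1/9826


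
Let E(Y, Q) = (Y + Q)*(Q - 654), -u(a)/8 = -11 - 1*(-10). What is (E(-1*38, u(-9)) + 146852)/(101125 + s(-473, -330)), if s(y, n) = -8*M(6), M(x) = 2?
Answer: 166232/101109 ≈ 1.6441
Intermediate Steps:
u(a) = 8 (u(a) = -8*(-11 - 1*(-10)) = -8*(-11 + 10) = -8*(-1) = 8)
s(y, n) = -16 (s(y, n) = -8*2 = -16)
E(Y, Q) = (-654 + Q)*(Q + Y) (E(Y, Q) = (Q + Y)*(-654 + Q) = (-654 + Q)*(Q + Y))
(E(-1*38, u(-9)) + 146852)/(101125 + s(-473, -330)) = ((8² - 654*8 - (-654)*38 + 8*(-1*38)) + 146852)/(101125 - 16) = ((64 - 5232 - 654*(-38) + 8*(-38)) + 146852)/101109 = ((64 - 5232 + 24852 - 304) + 146852)*(1/101109) = (19380 + 146852)*(1/101109) = 166232*(1/101109) = 166232/101109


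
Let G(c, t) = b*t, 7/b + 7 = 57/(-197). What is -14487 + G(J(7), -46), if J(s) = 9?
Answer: -10369949/718 ≈ -14443.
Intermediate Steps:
b = -1379/1436 (b = 7/(-7 + 57/(-197)) = 7/(-7 + 57*(-1/197)) = 7/(-7 - 57/197) = 7/(-1436/197) = 7*(-197/1436) = -1379/1436 ≈ -0.96031)
G(c, t) = -1379*t/1436
-14487 + G(J(7), -46) = -14487 - 1379/1436*(-46) = -14487 + 31717/718 = -10369949/718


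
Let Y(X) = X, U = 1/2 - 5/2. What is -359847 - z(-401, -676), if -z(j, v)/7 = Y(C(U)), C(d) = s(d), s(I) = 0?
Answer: -359847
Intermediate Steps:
U = -2 (U = 1*(½) - 5*½ = ½ - 5/2 = -2)
C(d) = 0
z(j, v) = 0 (z(j, v) = -7*0 = 0)
-359847 - z(-401, -676) = -359847 - 1*0 = -359847 + 0 = -359847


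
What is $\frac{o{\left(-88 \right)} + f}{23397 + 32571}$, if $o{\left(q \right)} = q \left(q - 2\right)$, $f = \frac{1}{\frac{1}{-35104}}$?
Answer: $- \frac{1699}{3498} \approx -0.48571$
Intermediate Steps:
$f = -35104$ ($f = \frac{1}{- \frac{1}{35104}} = -35104$)
$o{\left(q \right)} = q \left(-2 + q\right)$
$\frac{o{\left(-88 \right)} + f}{23397 + 32571} = \frac{- 88 \left(-2 - 88\right) - 35104}{23397 + 32571} = \frac{\left(-88\right) \left(-90\right) - 35104}{55968} = \left(7920 - 35104\right) \frac{1}{55968} = \left(-27184\right) \frac{1}{55968} = - \frac{1699}{3498}$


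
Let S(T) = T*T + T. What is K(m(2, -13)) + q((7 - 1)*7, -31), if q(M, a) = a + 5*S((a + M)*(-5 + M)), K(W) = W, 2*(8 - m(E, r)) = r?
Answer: 1660527/2 ≈ 8.3026e+5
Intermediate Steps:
m(E, r) = 8 - r/2
S(T) = T + T**2 (S(T) = T**2 + T = T + T**2)
q(M, a) = a + 5*(1 + (-5 + M)*(M + a))*(-5 + M)*(M + a) (q(M, a) = a + 5*(((a + M)*(-5 + M))*(1 + (a + M)*(-5 + M))) = a + 5*(((M + a)*(-5 + M))*(1 + (M + a)*(-5 + M))) = a + 5*(((-5 + M)*(M + a))*(1 + (-5 + M)*(M + a))) = a + 5*((1 + (-5 + M)*(M + a))*(-5 + M)*(M + a)) = a + 5*(1 + (-5 + M)*(M + a))*(-5 + M)*(M + a))
K(m(2, -13)) + q((7 - 1)*7, -31) = (8 - 1/2*(-13)) + (-31 + 5*(((7 - 1)*7)**2 - 5*(7 - 1)*7 - 5*(-31) + ((7 - 1)*7)*(-31))*(1 + ((7 - 1)*7)**2 - 5*(7 - 1)*7 - 5*(-31) + ((7 - 1)*7)*(-31))) = (8 + 13/2) + (-31 + 5*((6*7)**2 - 30*7 + 155 + (6*7)*(-31))*(1 + (6*7)**2 - 30*7 + 155 + (6*7)*(-31))) = 29/2 + (-31 + 5*(42**2 - 5*42 + 155 + 42*(-31))*(1 + 42**2 - 5*42 + 155 + 42*(-31))) = 29/2 + (-31 + 5*(1764 - 210 + 155 - 1302)*(1 + 1764 - 210 + 155 - 1302)) = 29/2 + (-31 + 5*407*408) = 29/2 + (-31 + 830280) = 29/2 + 830249 = 1660527/2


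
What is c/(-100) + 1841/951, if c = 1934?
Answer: -827567/47550 ≈ -17.404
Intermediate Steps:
c/(-100) + 1841/951 = 1934/(-100) + 1841/951 = 1934*(-1/100) + 1841*(1/951) = -967/50 + 1841/951 = -827567/47550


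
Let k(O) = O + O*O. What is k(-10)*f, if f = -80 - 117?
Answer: -17730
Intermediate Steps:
f = -197
k(O) = O + O²
k(-10)*f = -10*(1 - 10)*(-197) = -10*(-9)*(-197) = 90*(-197) = -17730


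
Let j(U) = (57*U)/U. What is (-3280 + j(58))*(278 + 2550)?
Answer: -9114644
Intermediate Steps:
j(U) = 57
(-3280 + j(58))*(278 + 2550) = (-3280 + 57)*(278 + 2550) = -3223*2828 = -9114644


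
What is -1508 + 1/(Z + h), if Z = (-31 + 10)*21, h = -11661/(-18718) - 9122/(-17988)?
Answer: -27917631889603/18512990585 ≈ -1508.0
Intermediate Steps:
h = 47562958/42087423 (h = -11661*(-1/18718) - 9122*(-1/17988) = 11661/18718 + 4561/8994 = 47562958/42087423 ≈ 1.1301)
Z = -441 (Z = -21*21 = -441)
-1508 + 1/(Z + h) = -1508 + 1/(-441 + 47562958/42087423) = -1508 + 1/(-18512990585/42087423) = -1508 - 42087423/18512990585 = -27917631889603/18512990585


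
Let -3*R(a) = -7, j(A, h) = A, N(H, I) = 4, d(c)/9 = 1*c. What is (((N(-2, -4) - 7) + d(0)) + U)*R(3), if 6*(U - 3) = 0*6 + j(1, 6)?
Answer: 7/18 ≈ 0.38889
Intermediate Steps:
d(c) = 9*c (d(c) = 9*(1*c) = 9*c)
R(a) = 7/3 (R(a) = -⅓*(-7) = 7/3)
U = 19/6 (U = 3 + (0*6 + 1)/6 = 3 + (0 + 1)/6 = 3 + (⅙)*1 = 3 + ⅙ = 19/6 ≈ 3.1667)
(((N(-2, -4) - 7) + d(0)) + U)*R(3) = (((4 - 7) + 9*0) + 19/6)*(7/3) = ((-3 + 0) + 19/6)*(7/3) = (-3 + 19/6)*(7/3) = (⅙)*(7/3) = 7/18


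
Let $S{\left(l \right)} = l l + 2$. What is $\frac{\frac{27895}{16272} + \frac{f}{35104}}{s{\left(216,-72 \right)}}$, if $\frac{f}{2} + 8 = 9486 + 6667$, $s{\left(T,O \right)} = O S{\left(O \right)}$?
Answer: $- \frac{5877535}{833148822816} \approx -7.0546 \cdot 10^{-6}$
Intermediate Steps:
$S{\left(l \right)} = 2 + l^{2}$ ($S{\left(l \right)} = l^{2} + 2 = 2 + l^{2}$)
$s{\left(T,O \right)} = O \left(2 + O^{2}\right)$
$f = 32290$ ($f = -16 + 2 \left(9486 + 6667\right) = -16 + 2 \cdot 16153 = -16 + 32306 = 32290$)
$\frac{\frac{27895}{16272} + \frac{f}{35104}}{s{\left(216,-72 \right)}} = \frac{\frac{27895}{16272} + \frac{32290}{35104}}{\left(-72\right) \left(2 + \left(-72\right)^{2}\right)} = \frac{27895 \cdot \frac{1}{16272} + 32290 \cdot \frac{1}{35104}}{\left(-72\right) \left(2 + 5184\right)} = \frac{\frac{27895}{16272} + \frac{16145}{17552}}{\left(-72\right) 5186} = \frac{5877535}{2231298 \left(-373392\right)} = \frac{5877535}{2231298} \left(- \frac{1}{373392}\right) = - \frac{5877535}{833148822816}$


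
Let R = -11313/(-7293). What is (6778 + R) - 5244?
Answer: 3732925/2431 ≈ 1535.6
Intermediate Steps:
R = 3771/2431 (R = -11313*(-1/7293) = 3771/2431 ≈ 1.5512)
(6778 + R) - 5244 = (6778 + 3771/2431) - 5244 = 16481089/2431 - 5244 = 3732925/2431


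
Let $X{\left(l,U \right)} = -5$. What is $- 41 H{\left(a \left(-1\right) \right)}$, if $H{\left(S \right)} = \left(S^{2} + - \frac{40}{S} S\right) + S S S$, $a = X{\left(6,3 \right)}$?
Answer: $-4510$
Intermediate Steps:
$a = -5$
$H{\left(S \right)} = -40 + S^{2} + S^{3}$ ($H{\left(S \right)} = \left(S^{2} - 40\right) + S^{2} S = \left(-40 + S^{2}\right) + S^{3} = -40 + S^{2} + S^{3}$)
$- 41 H{\left(a \left(-1\right) \right)} = - 41 \left(-40 + \left(\left(-5\right) \left(-1\right)\right)^{2} + \left(\left(-5\right) \left(-1\right)\right)^{3}\right) = - 41 \left(-40 + 5^{2} + 5^{3}\right) = - 41 \left(-40 + 25 + 125\right) = \left(-41\right) 110 = -4510$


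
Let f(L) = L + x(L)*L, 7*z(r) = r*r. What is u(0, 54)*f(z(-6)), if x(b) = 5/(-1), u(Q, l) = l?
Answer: -7776/7 ≈ -1110.9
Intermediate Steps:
z(r) = r²/7 (z(r) = (r*r)/7 = r²/7)
x(b) = -5 (x(b) = 5*(-1) = -5)
f(L) = -4*L (f(L) = L - 5*L = -4*L)
u(0, 54)*f(z(-6)) = 54*(-4*(-6)²/7) = 54*(-4*36/7) = 54*(-144/7) = -7776/7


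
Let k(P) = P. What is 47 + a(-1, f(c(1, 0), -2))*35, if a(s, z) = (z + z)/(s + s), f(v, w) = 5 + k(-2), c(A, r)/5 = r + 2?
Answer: -58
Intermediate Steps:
c(A, r) = 10 + 5*r (c(A, r) = 5*(r + 2) = 5*(2 + r) = 10 + 5*r)
f(v, w) = 3 (f(v, w) = 5 - 2 = 3)
a(s, z) = z/s (a(s, z) = (2*z)/((2*s)) = (2*z)*(1/(2*s)) = z/s)
47 + a(-1, f(c(1, 0), -2))*35 = 47 + (3/(-1))*35 = 47 + (3*(-1))*35 = 47 - 3*35 = 47 - 105 = -58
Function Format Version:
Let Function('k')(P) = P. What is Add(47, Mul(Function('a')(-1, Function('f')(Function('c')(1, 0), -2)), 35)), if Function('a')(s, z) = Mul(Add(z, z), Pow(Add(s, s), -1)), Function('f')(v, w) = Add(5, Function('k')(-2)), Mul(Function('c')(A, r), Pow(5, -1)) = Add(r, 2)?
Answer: -58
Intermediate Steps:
Function('c')(A, r) = Add(10, Mul(5, r)) (Function('c')(A, r) = Mul(5, Add(r, 2)) = Mul(5, Add(2, r)) = Add(10, Mul(5, r)))
Function('f')(v, w) = 3 (Function('f')(v, w) = Add(5, -2) = 3)
Function('a')(s, z) = Mul(z, Pow(s, -1)) (Function('a')(s, z) = Mul(Mul(2, z), Pow(Mul(2, s), -1)) = Mul(Mul(2, z), Mul(Rational(1, 2), Pow(s, -1))) = Mul(z, Pow(s, -1)))
Add(47, Mul(Function('a')(-1, Function('f')(Function('c')(1, 0), -2)), 35)) = Add(47, Mul(Mul(3, Pow(-1, -1)), 35)) = Add(47, Mul(Mul(3, -1), 35)) = Add(47, Mul(-3, 35)) = Add(47, -105) = -58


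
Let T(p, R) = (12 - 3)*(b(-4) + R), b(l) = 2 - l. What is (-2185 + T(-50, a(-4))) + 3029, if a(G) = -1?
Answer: 889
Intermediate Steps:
T(p, R) = 54 + 9*R (T(p, R) = (12 - 3)*((2 - 1*(-4)) + R) = 9*((2 + 4) + R) = 9*(6 + R) = 54 + 9*R)
(-2185 + T(-50, a(-4))) + 3029 = (-2185 + (54 + 9*(-1))) + 3029 = (-2185 + (54 - 9)) + 3029 = (-2185 + 45) + 3029 = -2140 + 3029 = 889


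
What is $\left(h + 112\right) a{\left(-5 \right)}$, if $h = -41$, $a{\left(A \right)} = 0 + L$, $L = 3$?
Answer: $213$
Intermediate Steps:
$a{\left(A \right)} = 3$ ($a{\left(A \right)} = 0 + 3 = 3$)
$\left(h + 112\right) a{\left(-5 \right)} = \left(-41 + 112\right) 3 = 71 \cdot 3 = 213$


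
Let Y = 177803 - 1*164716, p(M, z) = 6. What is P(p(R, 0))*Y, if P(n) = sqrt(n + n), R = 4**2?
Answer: 26174*sqrt(3) ≈ 45335.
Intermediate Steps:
R = 16
P(n) = sqrt(2)*sqrt(n) (P(n) = sqrt(2*n) = sqrt(2)*sqrt(n))
Y = 13087 (Y = 177803 - 164716 = 13087)
P(p(R, 0))*Y = (sqrt(2)*sqrt(6))*13087 = (2*sqrt(3))*13087 = 26174*sqrt(3)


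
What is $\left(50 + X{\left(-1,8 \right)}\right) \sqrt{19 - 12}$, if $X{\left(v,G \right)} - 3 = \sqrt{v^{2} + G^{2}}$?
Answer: $\sqrt{7} \left(53 + \sqrt{65}\right) \approx 161.56$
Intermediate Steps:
$X{\left(v,G \right)} = 3 + \sqrt{G^{2} + v^{2}}$ ($X{\left(v,G \right)} = 3 + \sqrt{v^{2} + G^{2}} = 3 + \sqrt{G^{2} + v^{2}}$)
$\left(50 + X{\left(-1,8 \right)}\right) \sqrt{19 - 12} = \left(50 + \left(3 + \sqrt{8^{2} + \left(-1\right)^{2}}\right)\right) \sqrt{19 - 12} = \left(50 + \left(3 + \sqrt{64 + 1}\right)\right) \sqrt{7} = \left(50 + \left(3 + \sqrt{65}\right)\right) \sqrt{7} = \left(53 + \sqrt{65}\right) \sqrt{7} = \sqrt{7} \left(53 + \sqrt{65}\right)$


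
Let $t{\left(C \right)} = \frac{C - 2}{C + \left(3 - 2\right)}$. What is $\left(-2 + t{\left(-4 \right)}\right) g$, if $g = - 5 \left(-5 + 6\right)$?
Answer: $0$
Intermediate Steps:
$t{\left(C \right)} = \frac{-2 + C}{1 + C}$ ($t{\left(C \right)} = \frac{-2 + C}{C + 1} = \frac{-2 + C}{1 + C}$)
$g = -5$ ($g = \left(-5\right) 1 = -5$)
$\left(-2 + t{\left(-4 \right)}\right) g = \left(-2 + \frac{-2 - 4}{1 - 4}\right) \left(-5\right) = \left(-2 + \frac{1}{-3} \left(-6\right)\right) \left(-5\right) = \left(-2 - -2\right) \left(-5\right) = \left(-2 + 2\right) \left(-5\right) = 0 \left(-5\right) = 0$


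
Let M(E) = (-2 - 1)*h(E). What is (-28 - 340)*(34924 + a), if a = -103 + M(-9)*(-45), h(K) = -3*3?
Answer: -12367008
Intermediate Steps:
h(K) = -9
M(E) = 27 (M(E) = (-2 - 1)*(-9) = -3*(-9) = 27)
a = -1318 (a = -103 + 27*(-45) = -103 - 1215 = -1318)
(-28 - 340)*(34924 + a) = (-28 - 340)*(34924 - 1318) = -368*33606 = -12367008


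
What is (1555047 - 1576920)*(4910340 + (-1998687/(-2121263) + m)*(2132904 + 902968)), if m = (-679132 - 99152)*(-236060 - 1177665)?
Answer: -154984892648193537086897304732/2121263 ≈ -7.3063e+22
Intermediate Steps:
m = 1100279547900 (m = -778284*(-1413725) = 1100279547900)
(1555047 - 1576920)*(4910340 + (-1998687/(-2121263) + m)*(2132904 + 902968)) = (1555047 - 1576920)*(4910340 + (-1998687/(-2121263) + 1100279547900)*(2132904 + 902968)) = -21873*(4910340 + (-1998687*(-1/2121263) + 1100279547900)*3035872) = -21873*(4910340 + (1998687/2121263 + 1100279547900)*3035872) = -21873*(4910340 + (2333982294618996387/2121263)*3035872) = -21873*(4910340 + 7085671496729561799394464/2121263) = -21873*7085671496739977921953884/2121263 = -154984892648193537086897304732/2121263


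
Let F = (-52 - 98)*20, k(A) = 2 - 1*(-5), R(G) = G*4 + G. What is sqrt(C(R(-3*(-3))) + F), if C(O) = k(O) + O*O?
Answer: 22*I*sqrt(2) ≈ 31.113*I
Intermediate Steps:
R(G) = 5*G (R(G) = 4*G + G = 5*G)
k(A) = 7 (k(A) = 2 + 5 = 7)
C(O) = 7 + O**2 (C(O) = 7 + O*O = 7 + O**2)
F = -3000 (F = -150*20 = -3000)
sqrt(C(R(-3*(-3))) + F) = sqrt((7 + (5*(-3*(-3)))**2) - 3000) = sqrt((7 + (5*9)**2) - 3000) = sqrt((7 + 45**2) - 3000) = sqrt((7 + 2025) - 3000) = sqrt(2032 - 3000) = sqrt(-968) = 22*I*sqrt(2)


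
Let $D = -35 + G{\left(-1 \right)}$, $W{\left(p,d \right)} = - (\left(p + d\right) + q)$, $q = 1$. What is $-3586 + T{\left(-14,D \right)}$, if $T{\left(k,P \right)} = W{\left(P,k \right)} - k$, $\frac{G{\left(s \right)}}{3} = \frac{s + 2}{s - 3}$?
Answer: $- \frac{14093}{4} \approx -3523.3$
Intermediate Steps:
$G{\left(s \right)} = \frac{3 \left(2 + s\right)}{-3 + s}$ ($G{\left(s \right)} = 3 \frac{s + 2}{s - 3} = 3 \frac{2 + s}{-3 + s} = \frac{3 \left(2 + s\right)}{-3 + s}$)
$W{\left(p,d \right)} = -1 - d - p$ ($W{\left(p,d \right)} = - (\left(p + d\right) + 1) = - (\left(d + p\right) + 1) = - (1 + d + p) = -1 - d - p$)
$D = - \frac{143}{4}$ ($D = -35 + \frac{3 \left(2 - 1\right)}{-3 - 1} = -35 + 3 \frac{1}{-4} \cdot 1 = -35 + 3 \left(- \frac{1}{4}\right) 1 = -35 - \frac{3}{4} = - \frac{143}{4} \approx -35.75$)
$T{\left(k,P \right)} = -1 - P - 2 k$ ($T{\left(k,P \right)} = \left(-1 - k - P\right) - k = \left(-1 - P - k\right) - k = -1 - P - 2 k$)
$-3586 + T{\left(-14,D \right)} = -3586 - - \frac{251}{4} = -3586 + \left(-1 + \frac{143}{4} + 28\right) = -3586 + \frac{251}{4} = - \frac{14093}{4}$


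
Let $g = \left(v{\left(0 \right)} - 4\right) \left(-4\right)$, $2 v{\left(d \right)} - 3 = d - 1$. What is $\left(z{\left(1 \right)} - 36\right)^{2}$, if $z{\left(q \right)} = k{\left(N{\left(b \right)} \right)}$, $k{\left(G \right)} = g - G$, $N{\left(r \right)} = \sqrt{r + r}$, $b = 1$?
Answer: $\left(24 + \sqrt{2}\right)^{2} \approx 645.88$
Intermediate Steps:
$v{\left(d \right)} = 1 + \frac{d}{2}$ ($v{\left(d \right)} = \frac{3}{2} + \frac{d - 1}{2} = \frac{3}{2} + \frac{-1 + d}{2} = \frac{3}{2} + \left(- \frac{1}{2} + \frac{d}{2}\right) = 1 + \frac{d}{2}$)
$g = 12$ ($g = \left(\left(1 + \frac{1}{2} \cdot 0\right) - 4\right) \left(-4\right) = \left(\left(1 + 0\right) - 4\right) \left(-4\right) = \left(1 - 4\right) \left(-4\right) = \left(-3\right) \left(-4\right) = 12$)
$N{\left(r \right)} = \sqrt{2} \sqrt{r}$ ($N{\left(r \right)} = \sqrt{2 r} = \sqrt{2} \sqrt{r}$)
$k{\left(G \right)} = 12 - G$
$z{\left(q \right)} = 12 - \sqrt{2}$ ($z{\left(q \right)} = 12 - \sqrt{2} \sqrt{1} = 12 - \sqrt{2} \cdot 1 = 12 - \sqrt{2}$)
$\left(z{\left(1 \right)} - 36\right)^{2} = \left(\left(12 - \sqrt{2}\right) - 36\right)^{2} = \left(-24 - \sqrt{2}\right)^{2}$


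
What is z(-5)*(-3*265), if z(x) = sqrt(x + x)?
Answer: -795*I*sqrt(10) ≈ -2514.0*I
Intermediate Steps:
z(x) = sqrt(2)*sqrt(x) (z(x) = sqrt(2*x) = sqrt(2)*sqrt(x))
z(-5)*(-3*265) = (sqrt(2)*sqrt(-5))*(-3*265) = (sqrt(2)*(I*sqrt(5)))*(-795) = (I*sqrt(10))*(-795) = -795*I*sqrt(10)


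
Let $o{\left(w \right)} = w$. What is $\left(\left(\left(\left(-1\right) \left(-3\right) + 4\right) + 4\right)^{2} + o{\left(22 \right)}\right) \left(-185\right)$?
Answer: $-26455$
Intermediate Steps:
$\left(\left(\left(\left(-1\right) \left(-3\right) + 4\right) + 4\right)^{2} + o{\left(22 \right)}\right) \left(-185\right) = \left(\left(\left(\left(-1\right) \left(-3\right) + 4\right) + 4\right)^{2} + 22\right) \left(-185\right) = \left(\left(\left(3 + 4\right) + 4\right)^{2} + 22\right) \left(-185\right) = \left(\left(7 + 4\right)^{2} + 22\right) \left(-185\right) = \left(11^{2} + 22\right) \left(-185\right) = \left(121 + 22\right) \left(-185\right) = 143 \left(-185\right) = -26455$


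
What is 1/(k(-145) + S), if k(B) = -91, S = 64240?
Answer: 1/64149 ≈ 1.5589e-5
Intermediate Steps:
1/(k(-145) + S) = 1/(-91 + 64240) = 1/64149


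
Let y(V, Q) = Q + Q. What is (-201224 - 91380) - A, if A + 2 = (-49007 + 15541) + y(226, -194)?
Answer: -258748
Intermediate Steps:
y(V, Q) = 2*Q
A = -33856 (A = -2 + ((-49007 + 15541) + 2*(-194)) = -2 + (-33466 - 388) = -2 - 33854 = -33856)
(-201224 - 91380) - A = (-201224 - 91380) - 1*(-33856) = -292604 + 33856 = -258748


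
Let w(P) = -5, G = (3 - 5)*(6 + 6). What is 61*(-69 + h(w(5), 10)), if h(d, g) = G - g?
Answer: -6283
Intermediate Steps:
G = -24 (G = -2*12 = -24)
h(d, g) = -24 - g
61*(-69 + h(w(5), 10)) = 61*(-69 + (-24 - 1*10)) = 61*(-69 + (-24 - 10)) = 61*(-69 - 34) = 61*(-103) = -6283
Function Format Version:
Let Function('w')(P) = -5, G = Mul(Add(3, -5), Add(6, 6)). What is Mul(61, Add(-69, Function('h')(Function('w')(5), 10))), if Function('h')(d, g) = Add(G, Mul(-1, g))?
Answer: -6283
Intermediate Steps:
G = -24 (G = Mul(-2, 12) = -24)
Function('h')(d, g) = Add(-24, Mul(-1, g))
Mul(61, Add(-69, Function('h')(Function('w')(5), 10))) = Mul(61, Add(-69, Add(-24, Mul(-1, 10)))) = Mul(61, Add(-69, Add(-24, -10))) = Mul(61, Add(-69, -34)) = Mul(61, -103) = -6283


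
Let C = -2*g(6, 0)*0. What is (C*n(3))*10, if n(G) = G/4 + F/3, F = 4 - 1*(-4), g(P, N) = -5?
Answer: 0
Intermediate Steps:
F = 8 (F = 4 + 4 = 8)
C = 0 (C = -2*(-5)*0 = 10*0 = 0)
n(G) = 8/3 + G/4 (n(G) = G/4 + 8/3 = 8/3 + G/4)
(C*n(3))*10 = (0*(8/3 + (1/4)*3))*10 = (0*(8/3 + 3/4))*10 = (0*(41/12))*10 = 0*10 = 0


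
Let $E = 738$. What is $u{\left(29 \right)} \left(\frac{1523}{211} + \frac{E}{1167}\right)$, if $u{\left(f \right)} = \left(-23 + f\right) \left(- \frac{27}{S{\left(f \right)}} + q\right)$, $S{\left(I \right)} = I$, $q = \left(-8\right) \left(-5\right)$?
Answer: $\frac{4380311694}{2380291} \approx 1840.2$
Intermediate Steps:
$q = 40$
$u{\left(f \right)} = \left(-23 + f\right) \left(40 - \frac{27}{f}\right)$ ($u{\left(f \right)} = \left(-23 + f\right) \left(- \frac{27}{f} + 40\right) = \left(-23 + f\right) \left(40 - \frac{27}{f}\right)$)
$u{\left(29 \right)} \left(\frac{1523}{211} + \frac{E}{1167}\right) = \left(-947 + 40 \cdot 29 + \frac{621}{29}\right) \left(\frac{1523}{211} + \frac{738}{1167}\right) = \left(-947 + 1160 + 621 \cdot \frac{1}{29}\right) \left(1523 \cdot \frac{1}{211} + 738 \cdot \frac{1}{1167}\right) = \left(-947 + 1160 + \frac{621}{29}\right) \left(\frac{1523}{211} + \frac{246}{389}\right) = \frac{6798}{29} \cdot \frac{644353}{82079} = \frac{4380311694}{2380291}$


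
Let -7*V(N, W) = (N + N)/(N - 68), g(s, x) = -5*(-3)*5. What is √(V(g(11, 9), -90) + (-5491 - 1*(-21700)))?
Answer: √794091/7 ≈ 127.30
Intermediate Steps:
g(s, x) = 75 (g(s, x) = 15*5 = 75)
V(N, W) = -2*N/(7*(-68 + N)) (V(N, W) = -(N + N)/(7*(N - 68)) = -2*N/(7*(-68 + N)))
√(V(g(11, 9), -90) + (-5491 - 1*(-21700))) = √(-2*75/(-476 + 7*75) + (-5491 - 1*(-21700))) = √(-2*75/(-476 + 525) + (-5491 + 21700)) = √(-2*75/49 + 16209) = √(-2*75*1/49 + 16209) = √(-150/49 + 16209) = √(794091/49) = √794091/7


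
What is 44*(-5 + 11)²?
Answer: 1584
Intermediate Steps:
44*(-5 + 11)² = 44*6² = 44*36 = 1584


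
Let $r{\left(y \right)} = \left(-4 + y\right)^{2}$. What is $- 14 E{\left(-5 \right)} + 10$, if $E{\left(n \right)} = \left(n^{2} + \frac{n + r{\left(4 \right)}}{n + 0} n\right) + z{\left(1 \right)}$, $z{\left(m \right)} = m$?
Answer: $-284$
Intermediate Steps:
$E{\left(n \right)} = 1 + n + n^{2}$ ($E{\left(n \right)} = \left(n^{2} + \frac{n + \left(-4 + 4\right)^{2}}{n + 0} n\right) + 1 = \left(n^{2} + \frac{n + 0^{2}}{n} n\right) + 1 = \left(n^{2} + \frac{n + 0}{n} n\right) + 1 = \left(n^{2} + \frac{n}{n} n\right) + 1 = \left(n^{2} + 1 n\right) + 1 = \left(n^{2} + n\right) + 1 = \left(n + n^{2}\right) + 1 = 1 + n + n^{2}$)
$- 14 E{\left(-5 \right)} + 10 = - 14 \left(1 - 5 + \left(-5\right)^{2}\right) + 10 = - 14 \left(1 - 5 + 25\right) + 10 = \left(-14\right) 21 + 10 = -294 + 10 = -284$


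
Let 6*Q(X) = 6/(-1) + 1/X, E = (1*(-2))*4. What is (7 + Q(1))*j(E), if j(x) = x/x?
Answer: 37/6 ≈ 6.1667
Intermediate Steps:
E = -8 (E = -2*4 = -8)
Q(X) = -1 + 1/(6*X) (Q(X) = (6/(-1) + 1/X)/6 = (6*(-1) + 1/X)/6 = (-6 + 1/X)/6 = -1 + 1/(6*X))
j(x) = 1
(7 + Q(1))*j(E) = (7 + (⅙ - 1*1)/1)*1 = (7 + 1*(⅙ - 1))*1 = (7 + 1*(-⅚))*1 = (7 - ⅚)*1 = (37/6)*1 = 37/6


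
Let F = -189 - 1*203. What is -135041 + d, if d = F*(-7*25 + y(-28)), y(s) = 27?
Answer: -77025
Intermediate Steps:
F = -392 (F = -189 - 203 = -392)
d = 58016 (d = -392*(-7*25 + 27) = -392*(-175 + 27) = -392*(-148) = 58016)
-135041 + d = -135041 + 58016 = -77025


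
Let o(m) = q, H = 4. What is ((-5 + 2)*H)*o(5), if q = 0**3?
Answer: 0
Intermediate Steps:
q = 0
o(m) = 0
((-5 + 2)*H)*o(5) = ((-5 + 2)*4)*0 = -3*4*0 = -12*0 = 0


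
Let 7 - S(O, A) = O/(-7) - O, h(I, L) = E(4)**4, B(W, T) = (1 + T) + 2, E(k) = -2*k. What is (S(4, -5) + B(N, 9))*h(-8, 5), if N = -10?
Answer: 675840/7 ≈ 96549.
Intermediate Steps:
B(W, T) = 3 + T
h(I, L) = 4096 (h(I, L) = (-2*4)**4 = (-8)**4 = 4096)
S(O, A) = 7 + 8*O/7 (S(O, A) = 7 - (O/(-7) - O) = 7 - (O*(-1/7) - O) = 7 - (-O/7 - O) = 7 - (-8)*O/7 = 7 + 8*O/7)
(S(4, -5) + B(N, 9))*h(-8, 5) = ((7 + (8/7)*4) + (3 + 9))*4096 = ((7 + 32/7) + 12)*4096 = (81/7 + 12)*4096 = (165/7)*4096 = 675840/7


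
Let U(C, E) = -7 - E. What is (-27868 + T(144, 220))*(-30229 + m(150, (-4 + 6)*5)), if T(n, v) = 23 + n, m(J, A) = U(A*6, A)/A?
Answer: 8374206207/10 ≈ 8.3742e+8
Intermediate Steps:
m(J, A) = (-7 - A)/A
(-27868 + T(144, 220))*(-30229 + m(150, (-4 + 6)*5)) = (-27868 + (23 + 144))*(-30229 + (-7 - (-4 + 6)*5)/(((-4 + 6)*5))) = (-27868 + 167)*(-30229 + (-7 - 2*5)/((2*5))) = -27701*(-30229 + (-7 - 1*10)/10) = -27701*(-30229 + (-7 - 10)/10) = -27701*(-30229 + (⅒)*(-17)) = -27701*(-30229 - 17/10) = -27701*(-302307/10) = 8374206207/10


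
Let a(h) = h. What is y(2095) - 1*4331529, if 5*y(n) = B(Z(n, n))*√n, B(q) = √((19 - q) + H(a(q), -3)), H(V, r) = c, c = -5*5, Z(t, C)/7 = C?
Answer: -4331529 + I*√30735745/5 ≈ -4.3315e+6 + 1108.8*I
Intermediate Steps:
Z(t, C) = 7*C
c = -25
H(V, r) = -25
B(q) = √(-6 - q) (B(q) = √((19 - q) - 25) = √(-6 - q))
y(n) = √n*√(-6 - 7*n)/5 (y(n) = (√(-6 - 7*n)*√n)/5 = (√n*√(-6 - 7*n))/5 = √n*√(-6 - 7*n)/5)
y(2095) - 1*4331529 = √2095*√(-6 - 7*2095)/5 - 1*4331529 = √2095*√(-6 - 14665)/5 - 4331529 = √2095*√(-14671)/5 - 4331529 = √2095*(I*√14671)/5 - 4331529 = I*√30735745/5 - 4331529 = -4331529 + I*√30735745/5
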